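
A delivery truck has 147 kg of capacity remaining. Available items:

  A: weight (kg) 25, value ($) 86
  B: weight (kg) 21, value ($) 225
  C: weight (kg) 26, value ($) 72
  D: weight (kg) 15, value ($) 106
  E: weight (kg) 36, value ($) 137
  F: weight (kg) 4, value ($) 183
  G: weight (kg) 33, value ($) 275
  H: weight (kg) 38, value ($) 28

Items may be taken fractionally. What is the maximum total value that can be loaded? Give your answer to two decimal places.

1048.00

Ratios (sorted): F 45.75, B 10.71, G 8.33, D 7.07, E 3.81, A 3.44, C 2.77, H 0.74
take F (4 @ 183); take B (21 @ 225); take G (33 @ 275); take D (15 @ 106); take E (36 @ 137); take A (25 @ 86); take 13/26 of C → 36.00. Capacity used 147/147.
Total value = 1048.00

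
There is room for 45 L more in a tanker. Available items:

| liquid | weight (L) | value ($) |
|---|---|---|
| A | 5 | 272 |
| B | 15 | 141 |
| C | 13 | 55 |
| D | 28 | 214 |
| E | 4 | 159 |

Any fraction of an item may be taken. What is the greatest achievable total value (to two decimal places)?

Sort by value per unit weight and fill in that order.
Order: A (272/5=54.40) > E (159/4=39.75) > B (141/15=9.40) > D (214/28=7.64) > C (55/13=4.23)
Fill: take A (5 @ 272) → take E (4 @ 159) → take B (15 @ 141) → take 21/28 of D → 160.50; 45/45 used.
Total value = 732.50

732.50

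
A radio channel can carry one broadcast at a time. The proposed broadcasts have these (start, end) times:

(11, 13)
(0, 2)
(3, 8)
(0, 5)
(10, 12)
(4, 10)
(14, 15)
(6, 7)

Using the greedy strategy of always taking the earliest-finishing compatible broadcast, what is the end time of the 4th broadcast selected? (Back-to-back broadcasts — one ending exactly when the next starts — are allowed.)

By end time: (0,2), (0,5), (6,7), (3,8), (4,10), (10,12), (11,13), (14,15).
Pick (0,2); next start ≥ 2 → (6,7); next start ≥ 7 → (10,12); next start ≥ 12 → (14,15).
Selected: (0,2) (6,7) (10,12) (14,15)

15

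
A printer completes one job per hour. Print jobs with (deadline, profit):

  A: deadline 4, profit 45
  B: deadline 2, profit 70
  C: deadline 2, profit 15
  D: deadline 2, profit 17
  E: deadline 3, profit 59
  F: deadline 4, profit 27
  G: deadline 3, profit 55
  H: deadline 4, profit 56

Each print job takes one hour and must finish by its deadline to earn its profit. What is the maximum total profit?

Sort by profit descending; place each in the latest free slot ≤ its deadline.
By profit: B(d2,70), E(d3,59), H(d4,56), G(d3,55), A(d4,45), F(d4,27), D(d2,17), C(d2,15)
B→slot 2; E→slot 3; H→slot 4; G→slot 1; A skipped; F skipped; D skipped; C skipped.
Profit = 55 + 70 + 59 + 56 = 240

240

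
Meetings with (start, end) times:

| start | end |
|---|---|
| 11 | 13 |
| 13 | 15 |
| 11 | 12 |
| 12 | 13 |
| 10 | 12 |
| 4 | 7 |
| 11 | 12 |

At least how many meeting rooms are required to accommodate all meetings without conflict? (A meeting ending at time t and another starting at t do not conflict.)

4

Events (time:±→running): 4:+→1 7:-→0 10:+→1 11:+→2 11:+→3 11:+→4 … peak 4.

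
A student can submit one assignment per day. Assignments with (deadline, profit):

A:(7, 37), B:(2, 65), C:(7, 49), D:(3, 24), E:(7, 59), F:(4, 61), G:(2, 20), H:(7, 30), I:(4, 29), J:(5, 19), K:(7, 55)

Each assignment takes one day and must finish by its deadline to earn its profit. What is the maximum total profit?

Take jobs in profit order; each goes to the latest open slot no later than its deadline.
By profit: B(d2,65), F(d4,61), E(d7,59), K(d7,55), C(d7,49), A(d7,37), H(d7,30), I(d4,29), D(d3,24), G(d2,20), J(d5,19)
B→slot 2; F→slot 4; E→slot 7; K→slot 6; C→slot 5; A→slot 3; H→slot 1; I skipped; D skipped; G skipped; J skipped.
Profit = 30 + 65 + 37 + 61 + 49 + 55 + 59 = 356

356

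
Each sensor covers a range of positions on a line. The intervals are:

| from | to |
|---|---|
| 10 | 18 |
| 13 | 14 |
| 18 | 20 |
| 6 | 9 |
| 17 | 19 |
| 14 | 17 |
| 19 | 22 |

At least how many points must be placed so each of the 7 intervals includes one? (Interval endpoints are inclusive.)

By right end: [6,9]  [13,14]  [14,17]  [10,18]  [17,19]  [18,20]  [19,22]
[6,9] uncovered → point at 9; [13,14] uncovered → point at 14; [17,19] uncovered → point at 19.
Points: 9, 14, 19 (3 total).

3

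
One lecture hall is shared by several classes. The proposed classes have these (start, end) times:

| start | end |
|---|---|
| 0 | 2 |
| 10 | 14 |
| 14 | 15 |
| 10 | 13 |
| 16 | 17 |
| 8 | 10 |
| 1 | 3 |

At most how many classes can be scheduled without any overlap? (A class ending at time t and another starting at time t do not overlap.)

Order by finish time; keep every interval that doesn't clash with the previous kept one.
By end time: (0,2), (1,3), (8,10), (10,13), (10,14), (14,15), (16,17).
Pick (0,2); next start ≥ 2 → (8,10); next start ≥ 10 → (10,13); next start ≥ 13 → (14,15); next start ≥ 15 → (16,17).
Selected 5 classes.

5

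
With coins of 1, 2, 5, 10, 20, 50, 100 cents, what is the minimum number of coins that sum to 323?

323 = 3×100 + 1×20 + 1×2 + 1×1
Total coins = 3 + 1 + 1 + 1 = 6

6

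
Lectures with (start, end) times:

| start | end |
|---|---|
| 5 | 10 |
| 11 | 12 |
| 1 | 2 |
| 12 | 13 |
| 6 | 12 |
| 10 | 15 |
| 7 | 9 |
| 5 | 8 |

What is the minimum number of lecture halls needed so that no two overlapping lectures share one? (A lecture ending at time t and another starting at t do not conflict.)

Count concurrent intervals with a sweep; the peak is the room count.
starts: [1, 5, 5, 6, 7, 10, 11, 12]
ends:   [2, 8, 9, 10, 12, 12, 13, 15]
s1→1 e2→0 s5→1 s5→2 s6→3 s7→4  — peak 4.

4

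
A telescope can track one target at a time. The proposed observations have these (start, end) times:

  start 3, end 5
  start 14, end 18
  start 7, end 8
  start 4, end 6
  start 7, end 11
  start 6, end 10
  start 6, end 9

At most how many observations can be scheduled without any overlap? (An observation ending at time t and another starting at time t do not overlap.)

Sort by end time and greedily take each interval whose start is ≥ the last chosen end.
Sorted by end: (3,5)  (4,6)  (7,8)  (6,9)  (6,10)  (7,11)  (14,18)
take (3,5); skip (4,6); take (7,8); skip (7,11); take (14,18).
Selected 3 observations.

3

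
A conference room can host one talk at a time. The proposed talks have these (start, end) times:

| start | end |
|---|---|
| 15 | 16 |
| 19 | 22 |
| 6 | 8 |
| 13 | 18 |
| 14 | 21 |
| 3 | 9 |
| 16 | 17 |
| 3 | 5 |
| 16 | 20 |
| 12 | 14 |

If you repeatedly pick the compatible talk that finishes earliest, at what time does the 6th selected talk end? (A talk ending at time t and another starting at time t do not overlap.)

22

Sorted by end: (3,5)  (6,8)  (3,9)  (12,14)  (15,16)  (16,17)  (13,18)  (16,20)  (14,21)  (19,22)
take (3,5); take (6,8); take (12,14); take (15,16); take (16,17); take (19,22).
Selected: (3,5) (6,8) (12,14) (15,16) (16,17) (19,22)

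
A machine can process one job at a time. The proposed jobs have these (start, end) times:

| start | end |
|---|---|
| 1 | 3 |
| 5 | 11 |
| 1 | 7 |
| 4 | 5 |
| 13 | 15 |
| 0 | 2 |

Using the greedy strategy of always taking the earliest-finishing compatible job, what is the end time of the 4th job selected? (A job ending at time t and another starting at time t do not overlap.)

15

Sorted by end: (0,2)  (1,3)  (4,5)  (1,7)  (5,11)  (13,15)
take (0,2); take (4,5); skip (1,7); take (5,11); take (13,15).
Selected: (0,2) (4,5) (5,11) (13,15)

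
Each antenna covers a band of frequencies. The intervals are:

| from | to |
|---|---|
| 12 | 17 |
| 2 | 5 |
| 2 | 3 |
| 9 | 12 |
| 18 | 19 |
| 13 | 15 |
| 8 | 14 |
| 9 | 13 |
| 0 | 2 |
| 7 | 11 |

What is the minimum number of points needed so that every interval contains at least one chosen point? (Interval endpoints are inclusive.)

Sorted: [0,2] [2,3] [2,5] [7,11] [9,12] [9,13] [8,14] [13,15] [12,17] [18,19]
{[0,2],[2,3],[2,5]} hit by 2; {[7,11],[9,12],[9,13],[8,14]} hit by 11; {[13,15],[12,17]} hit by 15; {[18,19]} hit by 19.
Points: 2, 11, 15, 19 (4 total).

4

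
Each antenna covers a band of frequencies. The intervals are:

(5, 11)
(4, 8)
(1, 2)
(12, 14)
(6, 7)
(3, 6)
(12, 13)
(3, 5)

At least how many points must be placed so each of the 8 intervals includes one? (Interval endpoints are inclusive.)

Sort by right endpoint; whenever an interval is uncovered, place a point at its right end.
By right end: [1,2]  [3,5]  [3,6]  [6,7]  [4,8]  [5,11]  [12,13]  [12,14]
[1,2] uncovered → point at 2; [3,5] uncovered → point at 5; [6,7] uncovered → point at 7; [12,13] uncovered → point at 13.
Points: 2, 5, 7, 13 (4 total).

4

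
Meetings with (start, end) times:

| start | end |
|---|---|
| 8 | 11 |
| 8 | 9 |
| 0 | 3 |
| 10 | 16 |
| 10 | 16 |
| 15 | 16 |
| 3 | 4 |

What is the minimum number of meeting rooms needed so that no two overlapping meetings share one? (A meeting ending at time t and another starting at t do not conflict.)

The answer is the maximum number of intervals overlapping at any instant.
starts: [0, 3, 8, 8, 10, 10, 15]
ends:   [3, 4, 9, 11, 16, 16, 16]
s0→1 e3→0 s3→1 e4→0 s8→1 s8→2 e9→1 s10→2 s10→3  — peak 3.

3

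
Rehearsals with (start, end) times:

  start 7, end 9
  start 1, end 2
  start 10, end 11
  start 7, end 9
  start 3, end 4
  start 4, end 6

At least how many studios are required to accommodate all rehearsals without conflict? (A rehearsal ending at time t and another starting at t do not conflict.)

2

Events (time:±→running): 1:+→1 2:-→0 3:+→1 4:-→0 4:+→1 6:-→0 7:+→1 7:+→2 … peak 2.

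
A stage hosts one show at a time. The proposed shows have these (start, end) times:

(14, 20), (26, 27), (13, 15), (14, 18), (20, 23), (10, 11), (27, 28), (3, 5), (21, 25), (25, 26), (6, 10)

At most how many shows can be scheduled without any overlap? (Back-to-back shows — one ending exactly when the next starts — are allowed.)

8

Greedy by earliest finish: after sorting by end time, pick each interval compatible with the last pick.
By end time: (3,5), (6,10), (10,11), (13,15), (14,18), (14,20), (20,23), (21,25), (25,26), (26,27), (27,28).
Pick (3,5); next start ≥ 5 → (6,10); next start ≥ 10 → (10,11); next start ≥ 11 → (13,15); next start ≥ 15 → (20,23); next start ≥ 23 → (25,26); next start ≥ 26 → (26,27); next start ≥ 27 → (27,28).
Selected 8 shows.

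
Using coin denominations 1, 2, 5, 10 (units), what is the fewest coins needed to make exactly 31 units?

4

Greedy: take as many of the largest coin as possible, then repeat with the remainder.
31 − 3×10→1 − 1×1→0
Total coins = 3 + 1 = 4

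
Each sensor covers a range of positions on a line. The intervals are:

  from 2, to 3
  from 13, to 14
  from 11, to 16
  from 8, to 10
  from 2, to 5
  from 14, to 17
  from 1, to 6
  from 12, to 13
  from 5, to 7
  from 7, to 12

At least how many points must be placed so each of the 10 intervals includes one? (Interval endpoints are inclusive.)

5

Sorted: [2,3] [2,5] [1,6] [5,7] [8,10] [7,12] [12,13] [13,14] [11,16] [14,17]
{[2,3],[2,5],[1,6]} hit by 3; {[5,7]} hit by 7; {[8,10],[7,12]} hit by 10; {[12,13],[13,14],[11,16]} hit by 13; {[14,17]} hit by 17.
Points: 3, 7, 10, 13, 17 (5 total).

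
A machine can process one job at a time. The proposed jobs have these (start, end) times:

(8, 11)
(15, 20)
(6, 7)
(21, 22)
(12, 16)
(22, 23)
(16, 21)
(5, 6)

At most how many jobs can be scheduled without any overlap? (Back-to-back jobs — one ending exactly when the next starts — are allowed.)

By end time: (5,6), (6,7), (8,11), (12,16), (15,20), (16,21), (21,22), (22,23).
Pick (5,6); next start ≥ 6 → (6,7); next start ≥ 7 → (8,11); next start ≥ 11 → (12,16); next start ≥ 16 → (16,21); next start ≥ 21 → (21,22); next start ≥ 22 → (22,23).
Selected 7 jobs.

7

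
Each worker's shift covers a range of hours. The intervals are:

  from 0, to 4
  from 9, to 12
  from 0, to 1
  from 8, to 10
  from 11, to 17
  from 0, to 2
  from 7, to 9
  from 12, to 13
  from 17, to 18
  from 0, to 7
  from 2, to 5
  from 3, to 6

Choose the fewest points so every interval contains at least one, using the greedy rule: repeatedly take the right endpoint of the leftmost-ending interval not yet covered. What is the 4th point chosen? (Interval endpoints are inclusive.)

Sort by right endpoint; whenever an interval is uncovered, place a point at its right end.
By right end: [0,1]  [0,2]  [0,4]  [2,5]  [3,6]  [0,7]  [7,9]  [8,10]  [9,12]  [12,13]  [11,17]  [17,18]
[0,1] uncovered → point at 1; [2,5] uncovered → point at 5; [7,9] uncovered → point at 9; [12,13] uncovered → point at 13; [17,18] uncovered → point at 18.
Points: 1, 5, 9, 13, 18 (5 total).

13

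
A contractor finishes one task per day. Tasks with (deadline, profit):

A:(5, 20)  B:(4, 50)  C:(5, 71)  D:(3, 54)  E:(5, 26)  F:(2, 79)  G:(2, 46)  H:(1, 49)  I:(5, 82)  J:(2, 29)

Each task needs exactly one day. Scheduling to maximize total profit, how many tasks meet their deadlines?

5

By profit: I(d5,82), F(d2,79), C(d5,71), D(d3,54), B(d4,50), H(d1,49), G(d2,46), J(d2,29), E(d5,26), A(d5,20)
I→slot 5; F→slot 2; C→slot 4; D→slot 3; B→slot 1; H skipped; G skipped; J skipped; E skipped; A skipped.
5 of 10 scheduled.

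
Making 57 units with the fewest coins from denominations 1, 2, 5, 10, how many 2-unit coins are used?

1

Greedy: take as many of the largest coin as possible, then repeat with the remainder.
57 − 5×10→7 − 1×5→2 − 1×2→0
Count of 2: 1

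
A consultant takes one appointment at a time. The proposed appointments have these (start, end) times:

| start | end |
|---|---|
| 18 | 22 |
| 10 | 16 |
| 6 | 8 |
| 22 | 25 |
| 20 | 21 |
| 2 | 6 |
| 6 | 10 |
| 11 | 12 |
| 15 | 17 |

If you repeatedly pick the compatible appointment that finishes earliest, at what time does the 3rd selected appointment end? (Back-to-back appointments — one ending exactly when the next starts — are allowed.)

12

Sorted by end: (2,6)  (6,8)  (6,10)  (11,12)  (10,16)  (15,17)  (20,21)  (18,22)  (22,25)
take (2,6); take (6,8); take (11,12); take (15,17); take (20,21); take (22,25).
Selected: (2,6) (6,8) (11,12) (15,17) (20,21) (22,25)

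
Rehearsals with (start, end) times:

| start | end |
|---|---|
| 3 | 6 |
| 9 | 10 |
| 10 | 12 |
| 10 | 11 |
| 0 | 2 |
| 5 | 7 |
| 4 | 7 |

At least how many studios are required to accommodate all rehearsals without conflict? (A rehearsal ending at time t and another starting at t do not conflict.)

3

The answer is the maximum number of intervals overlapping at any instant.
Events (time:±→running): 0:+→1 2:-→0 3:+→1 4:+→2 5:+→3 … peak 3.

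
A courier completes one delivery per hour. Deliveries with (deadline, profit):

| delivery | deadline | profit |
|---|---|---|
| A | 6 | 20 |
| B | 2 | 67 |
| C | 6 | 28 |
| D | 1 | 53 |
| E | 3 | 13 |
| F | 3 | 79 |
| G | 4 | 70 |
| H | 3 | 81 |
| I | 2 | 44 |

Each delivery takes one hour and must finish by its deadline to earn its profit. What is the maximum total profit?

345

By profit: H(d3,81), F(d3,79), G(d4,70), B(d2,67), D(d1,53), I(d2,44), C(d6,28), A(d6,20), E(d3,13)
H→slot 3; F→slot 2; G→slot 4; B→slot 1; D skipped; I skipped; C→slot 6; A→slot 5; E skipped.
Profit = 67 + 79 + 81 + 70 + 20 + 28 = 345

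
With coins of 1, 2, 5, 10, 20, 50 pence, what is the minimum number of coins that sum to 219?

8

219 = 4×50 + 1×10 + 1×5 + 2×2
Total coins = 4 + 1 + 1 + 2 = 8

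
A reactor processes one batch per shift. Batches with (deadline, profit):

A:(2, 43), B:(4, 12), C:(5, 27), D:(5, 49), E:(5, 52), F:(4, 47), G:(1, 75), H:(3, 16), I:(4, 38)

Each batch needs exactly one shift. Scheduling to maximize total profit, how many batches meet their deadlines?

Take jobs in profit order; each goes to the latest open slot no later than its deadline.
By profit: G(d1,75), E(d5,52), D(d5,49), F(d4,47), A(d2,43), I(d4,38), C(d5,27), H(d3,16), B(d4,12)
G→slot 1; E→slot 5; D→slot 4; F→slot 3; A→slot 2; I skipped; C skipped; H skipped; B skipped.
5 of 9 scheduled.

5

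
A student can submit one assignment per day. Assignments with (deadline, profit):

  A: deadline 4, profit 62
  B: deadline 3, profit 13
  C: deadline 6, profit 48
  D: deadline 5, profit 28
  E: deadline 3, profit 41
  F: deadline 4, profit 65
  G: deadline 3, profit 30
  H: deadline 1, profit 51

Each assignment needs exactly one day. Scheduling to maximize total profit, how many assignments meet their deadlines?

6

By profit: F(d4,65), A(d4,62), H(d1,51), C(d6,48), E(d3,41), G(d3,30), D(d5,28), B(d3,13)
F→slot 4; A→slot 3; H→slot 1; C→slot 6; E→slot 2; G skipped; D→slot 5; B skipped.
6 of 8 scheduled.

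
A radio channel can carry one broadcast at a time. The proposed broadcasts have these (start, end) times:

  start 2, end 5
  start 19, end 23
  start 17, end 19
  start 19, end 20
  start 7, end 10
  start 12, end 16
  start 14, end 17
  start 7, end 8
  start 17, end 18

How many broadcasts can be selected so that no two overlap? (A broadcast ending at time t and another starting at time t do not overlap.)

5

Sort by end time and greedily take each interval whose start is ≥ the last chosen end.
Sorted by end: (2,5)  (7,8)  (7,10)  (12,16)  (14,17)  (17,18)  (17,19)  (19,20)  (19,23)
take (2,5); take (7,8); take (12,16); take (17,18); take (19,20); skip (19,23).
Selected 5 broadcasts.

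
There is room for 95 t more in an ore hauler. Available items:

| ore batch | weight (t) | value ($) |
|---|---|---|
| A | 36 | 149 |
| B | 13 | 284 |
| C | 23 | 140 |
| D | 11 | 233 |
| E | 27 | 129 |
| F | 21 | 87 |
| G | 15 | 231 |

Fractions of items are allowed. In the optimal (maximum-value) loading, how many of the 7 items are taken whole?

5

Sort by value per unit weight and fill in that order.
Ratios (sorted): B 21.85, D 21.18, G 15.40, C 6.09, E 4.78, F 4.14, A 4.14
take B (13 @ 284); take D (11 @ 233); take G (15 @ 231); take C (23 @ 140); take E (27 @ 129); take 6/21 of F → 24.86. Capacity used 95/95.
5 item(s) taken whole; one partial (take 6/21 of F).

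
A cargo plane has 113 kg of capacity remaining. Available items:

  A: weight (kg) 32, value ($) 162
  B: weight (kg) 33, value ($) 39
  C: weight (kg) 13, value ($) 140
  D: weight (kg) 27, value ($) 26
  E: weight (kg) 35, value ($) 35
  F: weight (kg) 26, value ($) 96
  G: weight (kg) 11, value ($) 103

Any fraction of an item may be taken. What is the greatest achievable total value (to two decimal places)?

Order: C (140/13=10.77) > G (103/11=9.36) > A (162/32=5.06) > F (96/26=3.69) > B (39/33=1.18) > E (35/35=1.00) > D (26/27=0.96)
Fill: take C (13 @ 140) → take G (11 @ 103) → take A (32 @ 162) → take F (26 @ 96) → take 31/33 of B → 36.64; 113/113 used.
Total value = 537.64

537.64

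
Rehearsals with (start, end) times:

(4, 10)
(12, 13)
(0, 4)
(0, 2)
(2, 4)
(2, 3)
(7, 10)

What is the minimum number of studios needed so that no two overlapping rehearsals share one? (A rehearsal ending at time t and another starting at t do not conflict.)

3

Events (time:±→running): 0:+→1 0:+→2 2:-→1 2:+→2 2:+→3 … peak 3.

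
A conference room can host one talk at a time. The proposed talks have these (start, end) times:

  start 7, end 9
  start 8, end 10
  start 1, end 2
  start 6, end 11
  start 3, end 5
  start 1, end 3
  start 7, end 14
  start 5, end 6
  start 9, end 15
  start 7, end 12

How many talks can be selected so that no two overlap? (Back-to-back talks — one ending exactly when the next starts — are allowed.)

5

Order by finish time; keep every interval that doesn't clash with the previous kept one.
Sorted by end: (1,2)  (1,3)  (3,5)  (5,6)  (7,9)  (8,10)  (6,11)  (7,12)  (7,14)  (9,15)
take (1,2); take (3,5); take (5,6); take (7,9); skip (6,11); skip (7,14); take (9,15).
Selected 5 talks.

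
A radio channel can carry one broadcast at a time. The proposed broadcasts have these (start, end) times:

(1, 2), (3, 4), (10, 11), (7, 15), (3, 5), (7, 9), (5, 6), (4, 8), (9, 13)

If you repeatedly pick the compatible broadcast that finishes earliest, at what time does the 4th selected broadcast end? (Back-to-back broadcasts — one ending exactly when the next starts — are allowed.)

Sort by end time and greedily take each interval whose start is ≥ the last chosen end.
Sorted by end: (1,2)  (3,4)  (3,5)  (5,6)  (4,8)  (7,9)  (10,11)  (9,13)  (7,15)
take (1,2); take (3,4); take (5,6); take (7,9); take (10,11); skip (9,13).
Selected: (1,2) (3,4) (5,6) (7,9) (10,11)

9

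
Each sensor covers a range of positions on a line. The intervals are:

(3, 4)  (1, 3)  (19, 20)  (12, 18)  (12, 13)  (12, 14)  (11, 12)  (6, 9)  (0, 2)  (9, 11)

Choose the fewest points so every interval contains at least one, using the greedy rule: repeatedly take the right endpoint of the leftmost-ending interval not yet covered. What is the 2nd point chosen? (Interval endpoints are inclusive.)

Process intervals by earliest right end; each time one isn't hit yet, stab at its right endpoint.
Sorted: [0,2] [1,3] [3,4] [6,9] [9,11] [11,12] [12,13] [12,14] [12,18] [19,20]
{[0,2],[1,3]} hit by 2; {[3,4]} hit by 4; {[6,9],[9,11]} hit by 9; {[11,12],[12,13],[12,14],[12,18]} hit by 12; {[19,20]} hit by 20.
Points: 2, 4, 9, 12, 20 (5 total).

4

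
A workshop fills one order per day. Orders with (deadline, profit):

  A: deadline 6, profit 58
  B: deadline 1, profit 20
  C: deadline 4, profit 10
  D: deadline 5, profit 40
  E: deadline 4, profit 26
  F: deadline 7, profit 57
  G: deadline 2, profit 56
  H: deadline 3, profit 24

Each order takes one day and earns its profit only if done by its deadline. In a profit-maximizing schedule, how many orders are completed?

7

By profit: A(d6,58), F(d7,57), G(d2,56), D(d5,40), E(d4,26), H(d3,24), B(d1,20), C(d4,10)
A→slot 6; F→slot 7; G→slot 2; D→slot 5; E→slot 4; H→slot 3; B→slot 1; C skipped.
7 of 8 scheduled.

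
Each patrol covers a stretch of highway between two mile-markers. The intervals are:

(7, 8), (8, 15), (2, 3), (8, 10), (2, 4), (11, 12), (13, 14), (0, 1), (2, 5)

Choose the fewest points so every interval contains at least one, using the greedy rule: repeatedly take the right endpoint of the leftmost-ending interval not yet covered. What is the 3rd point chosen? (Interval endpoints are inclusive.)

8

Sort by right endpoint; whenever an interval is uncovered, place a point at its right end.
Sorted: [0,1] [2,3] [2,4] [2,5] [7,8] [8,10] [11,12] [13,14] [8,15]
{[0,1]} hit by 1; {[2,3],[2,4],[2,5]} hit by 3; {[7,8],[8,10]} hit by 8; {[11,12]} hit by 12; {[13,14],[8,15]} hit by 14.
Points: 1, 3, 8, 12, 14 (5 total).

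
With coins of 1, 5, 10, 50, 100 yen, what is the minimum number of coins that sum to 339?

Greedy: take as many of the largest coin as possible, then repeat with the remainder.
339 = 3×100 + 3×10 + 1×5 + 4×1
Total coins = 3 + 3 + 1 + 4 = 11

11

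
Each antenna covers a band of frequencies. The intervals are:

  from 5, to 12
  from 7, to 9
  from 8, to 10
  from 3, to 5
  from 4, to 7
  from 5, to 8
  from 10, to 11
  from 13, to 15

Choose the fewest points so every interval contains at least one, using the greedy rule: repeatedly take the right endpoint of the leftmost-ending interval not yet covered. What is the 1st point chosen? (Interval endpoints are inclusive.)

5

By right end: [3,5]  [4,7]  [5,8]  [7,9]  [8,10]  [10,11]  [5,12]  [13,15]
[3,5] uncovered → point at 5; [7,9] uncovered → point at 9; [10,11] uncovered → point at 11; [13,15] uncovered → point at 15.
Points: 5, 9, 11, 15 (4 total).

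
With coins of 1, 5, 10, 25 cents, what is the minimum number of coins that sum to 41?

4

Use the largest denomination that fits, subtract, and repeat.
41 = 1×25 + 1×10 + 1×5 + 1×1
Total coins = 1 + 1 + 1 + 1 = 4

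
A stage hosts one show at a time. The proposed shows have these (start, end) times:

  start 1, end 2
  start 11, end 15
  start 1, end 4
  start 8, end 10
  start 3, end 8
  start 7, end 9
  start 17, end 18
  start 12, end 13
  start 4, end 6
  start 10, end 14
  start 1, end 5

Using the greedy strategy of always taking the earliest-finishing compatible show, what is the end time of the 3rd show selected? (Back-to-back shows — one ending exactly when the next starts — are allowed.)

Greedy by earliest finish: after sorting by end time, pick each interval compatible with the last pick.
Sorted by end: (1,2)  (1,4)  (1,5)  (4,6)  (3,8)  (7,9)  (8,10)  (12,13)  (10,14)  (11,15)  (17,18)
take (1,2); skip (1,4); skip (1,5); take (4,6); skip (3,8); take (7,9); take (12,13); skip (11,15); take (17,18).
Selected: (1,2) (4,6) (7,9) (12,13) (17,18)

9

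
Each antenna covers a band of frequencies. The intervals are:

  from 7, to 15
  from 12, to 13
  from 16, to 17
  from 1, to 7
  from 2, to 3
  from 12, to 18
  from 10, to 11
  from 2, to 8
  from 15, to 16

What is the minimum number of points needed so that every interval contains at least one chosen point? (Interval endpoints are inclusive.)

4

Sort by right endpoint; whenever an interval is uncovered, place a point at its right end.
Sorted: [2,3] [1,7] [2,8] [10,11] [12,13] [7,15] [15,16] [16,17] [12,18]
{[2,3],[1,7],[2,8]} hit by 3; {[10,11]} hit by 11; {[12,13],[7,15]} hit by 13; {[15,16],[16,17],[12,18]} hit by 16.
Points: 3, 11, 13, 16 (4 total).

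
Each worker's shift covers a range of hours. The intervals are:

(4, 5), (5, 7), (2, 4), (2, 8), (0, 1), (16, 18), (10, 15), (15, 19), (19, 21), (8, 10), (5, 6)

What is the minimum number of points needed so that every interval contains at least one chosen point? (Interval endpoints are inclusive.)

6

Sort by right endpoint; whenever an interval is uncovered, place a point at its right end.
Sorted: [0,1] [2,4] [4,5] [5,6] [5,7] [2,8] [8,10] [10,15] [16,18] [15,19] [19,21]
{[0,1]} hit by 1; {[2,4],[4,5]} hit by 4; {[5,6],[5,7],[2,8]} hit by 6; {[8,10],[10,15]} hit by 10; {[16,18],[15,19]} hit by 18; {[19,21]} hit by 21.
Points: 1, 4, 6, 10, 18, 21 (6 total).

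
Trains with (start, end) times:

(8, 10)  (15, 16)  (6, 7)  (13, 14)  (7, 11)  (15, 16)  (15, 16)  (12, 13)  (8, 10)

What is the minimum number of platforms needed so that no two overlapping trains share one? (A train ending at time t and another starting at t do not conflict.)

3

Events (time:±→running): 6:+→1 7:-→0 7:+→1 8:+→2 8:+→3 … peak 3.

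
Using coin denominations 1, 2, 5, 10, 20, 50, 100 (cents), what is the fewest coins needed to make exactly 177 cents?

5

177 = 1×100 + 1×50 + 1×20 + 1×5 + 1×2
Total coins = 1 + 1 + 1 + 1 + 1 = 5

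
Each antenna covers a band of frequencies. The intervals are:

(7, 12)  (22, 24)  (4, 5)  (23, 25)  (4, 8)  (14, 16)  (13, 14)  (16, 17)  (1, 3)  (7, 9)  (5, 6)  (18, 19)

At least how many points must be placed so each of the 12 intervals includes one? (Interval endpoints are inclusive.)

7

Sorted: [1,3] [4,5] [5,6] [4,8] [7,9] [7,12] [13,14] [14,16] [16,17] [18,19] [22,24] [23,25]
{[1,3]} hit by 3; {[4,5],[5,6],[4,8]} hit by 5; {[7,9],[7,12]} hit by 9; {[13,14],[14,16]} hit by 14; {[16,17]} hit by 17; {[18,19]} hit by 19; {[22,24],[23,25]} hit by 24.
Points: 3, 5, 9, 14, 17, 19, 24 (7 total).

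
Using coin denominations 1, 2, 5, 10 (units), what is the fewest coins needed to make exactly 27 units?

4

Use the largest denomination that fits, subtract, and repeat.
27 = 2×10 + 1×5 + 1×2
Total coins = 2 + 1 + 1 = 4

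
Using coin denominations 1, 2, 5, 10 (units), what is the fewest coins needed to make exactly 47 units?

47 = 4×10 + 1×5 + 1×2
Total coins = 4 + 1 + 1 = 6

6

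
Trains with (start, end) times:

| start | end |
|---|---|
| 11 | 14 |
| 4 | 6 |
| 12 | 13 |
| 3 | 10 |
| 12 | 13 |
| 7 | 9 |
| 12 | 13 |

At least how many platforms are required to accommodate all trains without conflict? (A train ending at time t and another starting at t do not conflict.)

4

Events (time:±→running): 3:+→1 4:+→2 6:-→1 7:+→2 9:-→1 10:-→0 11:+→1 12:+→2 12:+→3 12:+→4 … peak 4.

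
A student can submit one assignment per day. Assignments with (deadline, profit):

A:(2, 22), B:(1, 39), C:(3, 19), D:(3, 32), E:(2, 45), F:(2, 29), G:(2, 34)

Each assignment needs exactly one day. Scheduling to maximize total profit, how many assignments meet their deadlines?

Sort by profit descending; place each in the latest free slot ≤ its deadline.
By profit: E(d2,45), B(d1,39), G(d2,34), D(d3,32), F(d2,29), A(d2,22), C(d3,19)
E→slot 2; B→slot 1; G skipped; D→slot 3; F skipped; A skipped; C skipped.
3 of 7 scheduled.

3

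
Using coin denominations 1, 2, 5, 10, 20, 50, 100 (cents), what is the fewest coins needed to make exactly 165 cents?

Use the largest denomination that fits, subtract, and repeat.
165 = 1×100 + 1×50 + 1×10 + 1×5
Total coins = 1 + 1 + 1 + 1 = 4

4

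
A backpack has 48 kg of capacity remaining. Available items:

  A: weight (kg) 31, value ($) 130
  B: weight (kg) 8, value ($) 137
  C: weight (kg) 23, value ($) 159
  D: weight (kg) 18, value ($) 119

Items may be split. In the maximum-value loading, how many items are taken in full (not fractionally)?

2

Greedy by value/weight ratio, highest first.
Ratios (sorted): B 17.12, C 6.91, D 6.61, A 4.19
take B (8 @ 137); take C (23 @ 159); take 17/18 of D → 112.39. Capacity used 48/48.
2 item(s) taken whole; one partial (take 17/18 of D).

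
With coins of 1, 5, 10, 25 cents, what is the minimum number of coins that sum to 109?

109 = 4×25 + 1×5 + 4×1
Total coins = 4 + 1 + 4 = 9

9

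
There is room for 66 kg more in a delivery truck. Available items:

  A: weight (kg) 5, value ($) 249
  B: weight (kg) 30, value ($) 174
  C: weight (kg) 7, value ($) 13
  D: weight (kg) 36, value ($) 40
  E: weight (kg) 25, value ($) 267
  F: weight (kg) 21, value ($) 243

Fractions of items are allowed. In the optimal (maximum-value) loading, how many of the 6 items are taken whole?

Sort by value per unit weight and fill in that order.
Ratios (sorted): A 49.80, F 11.57, E 10.68, B 5.80, C 1.86, D 1.11
take A (5 @ 249); take F (21 @ 243); take E (25 @ 267); take 15/30 of B → 87.00. Capacity used 66/66.
3 item(s) taken whole; one partial (take 15/30 of B).

3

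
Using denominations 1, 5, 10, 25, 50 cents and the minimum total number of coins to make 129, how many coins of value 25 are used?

Greedy: take as many of the largest coin as possible, then repeat with the remainder.
129 − 2×50→29 − 1×25→4 − 4×1→0
Count of 25: 1

1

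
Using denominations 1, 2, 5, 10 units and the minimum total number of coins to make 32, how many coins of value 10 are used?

Greedy: take as many of the largest coin as possible, then repeat with the remainder.
32 = 3×10 + 1×2
Count of 10: 3

3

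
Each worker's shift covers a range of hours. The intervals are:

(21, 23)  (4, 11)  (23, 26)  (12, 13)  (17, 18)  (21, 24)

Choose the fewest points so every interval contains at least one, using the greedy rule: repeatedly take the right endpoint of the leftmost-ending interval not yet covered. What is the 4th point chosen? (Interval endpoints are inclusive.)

Process intervals by earliest right end; each time one isn't hit yet, stab at its right endpoint.
By right end: [4,11]  [12,13]  [17,18]  [21,23]  [21,24]  [23,26]
[4,11] uncovered → point at 11; [12,13] uncovered → point at 13; [17,18] uncovered → point at 18; [21,23] uncovered → point at 23.
Points: 11, 13, 18, 23 (4 total).

23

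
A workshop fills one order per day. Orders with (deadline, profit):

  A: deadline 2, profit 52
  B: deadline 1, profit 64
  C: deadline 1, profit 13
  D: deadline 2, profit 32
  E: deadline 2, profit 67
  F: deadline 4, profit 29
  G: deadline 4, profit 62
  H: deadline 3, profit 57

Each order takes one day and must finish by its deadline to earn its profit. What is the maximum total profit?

By profit: E(d2,67), B(d1,64), G(d4,62), H(d3,57), A(d2,52), D(d2,32), F(d4,29), C(d1,13)
E→slot 2; B→slot 1; G→slot 4; H→slot 3; A skipped; D skipped; F skipped; C skipped.
Profit = 64 + 67 + 57 + 62 = 250

250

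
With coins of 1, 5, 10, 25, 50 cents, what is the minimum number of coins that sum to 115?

115 = 2×50 + 1×10 + 1×5
Total coins = 2 + 1 + 1 = 4

4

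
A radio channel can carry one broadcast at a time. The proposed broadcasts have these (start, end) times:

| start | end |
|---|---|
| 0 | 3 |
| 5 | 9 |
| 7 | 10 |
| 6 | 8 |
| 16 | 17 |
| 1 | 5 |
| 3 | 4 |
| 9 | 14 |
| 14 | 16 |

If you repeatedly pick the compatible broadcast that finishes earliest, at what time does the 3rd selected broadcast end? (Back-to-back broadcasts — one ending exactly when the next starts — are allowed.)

Order by finish time; keep every interval that doesn't clash with the previous kept one.
By end time: (0,3), (3,4), (1,5), (6,8), (5,9), (7,10), (9,14), (14,16), (16,17).
Pick (0,3); next start ≥ 3 → (3,4); next start ≥ 4 → (6,8); next start ≥ 8 → (9,14); next start ≥ 14 → (14,16); next start ≥ 16 → (16,17).
Selected: (0,3) (3,4) (6,8) (9,14) (14,16) (16,17)

8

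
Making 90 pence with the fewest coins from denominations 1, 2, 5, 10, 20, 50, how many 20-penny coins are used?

2

90 = 1×50 + 2×20
Count of 20: 2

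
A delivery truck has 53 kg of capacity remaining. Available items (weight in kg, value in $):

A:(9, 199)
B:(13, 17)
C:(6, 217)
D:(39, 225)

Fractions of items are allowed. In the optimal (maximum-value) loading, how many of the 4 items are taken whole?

Ratios (sorted): C 36.17, A 22.11, D 5.77, B 1.31
take C (6 @ 217); take A (9 @ 199); take 38/39 of D → 219.23. Capacity used 53/53.
2 item(s) taken whole; one partial (take 38/39 of D).

2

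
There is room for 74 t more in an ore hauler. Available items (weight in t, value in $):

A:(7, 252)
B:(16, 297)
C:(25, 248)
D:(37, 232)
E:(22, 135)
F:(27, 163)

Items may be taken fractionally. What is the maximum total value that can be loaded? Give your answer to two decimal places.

960.03

Ratios (sorted): A 36.00, B 18.56, C 9.92, D 6.27, E 6.14, F 6.04
take A (7 @ 252); take B (16 @ 297); take C (25 @ 248); take 26/37 of D → 163.03. Capacity used 74/74.
Total value = 960.03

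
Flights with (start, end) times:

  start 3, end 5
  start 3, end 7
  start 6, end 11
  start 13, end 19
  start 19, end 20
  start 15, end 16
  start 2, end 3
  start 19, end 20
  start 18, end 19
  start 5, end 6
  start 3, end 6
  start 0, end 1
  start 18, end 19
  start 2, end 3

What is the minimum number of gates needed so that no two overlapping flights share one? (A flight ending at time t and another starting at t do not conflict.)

starts: [0, 2, 2, 3, 3, 3, 5, 6, 13, 15, 18, 18, 19, 19]
ends:   [1, 3, 3, 5, 6, 6, 7, 11, 16, 19, 19, 19, 20, 20]
s0→1 e1→0 s2→1 s2→2 e3→1 e3→0 s3→1 s3→2 s3→3  — peak 3.

3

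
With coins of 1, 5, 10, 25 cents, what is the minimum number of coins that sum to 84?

8

Use the largest denomination that fits, subtract, and repeat.
84 − 3×25→9 − 1×5→4 − 4×1→0
Total coins = 3 + 1 + 4 = 8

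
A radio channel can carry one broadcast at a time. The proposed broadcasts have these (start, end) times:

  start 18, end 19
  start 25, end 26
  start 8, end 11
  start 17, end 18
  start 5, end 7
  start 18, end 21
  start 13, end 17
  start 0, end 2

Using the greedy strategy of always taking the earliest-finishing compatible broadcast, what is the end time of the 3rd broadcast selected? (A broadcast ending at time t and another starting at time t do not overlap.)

11

Greedy by earliest finish: after sorting by end time, pick each interval compatible with the last pick.
Sorted by end: (0,2)  (5,7)  (8,11)  (13,17)  (17,18)  (18,19)  (18,21)  (25,26)
take (0,2); take (5,7); take (8,11); take (13,17); take (17,18); take (18,19); take (25,26).
Selected: (0,2) (5,7) (8,11) (13,17) (17,18) (18,19) (25,26)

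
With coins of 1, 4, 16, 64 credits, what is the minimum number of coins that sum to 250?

10

Use the largest denomination that fits, subtract, and repeat.
250 − 3×64→58 − 3×16→10 − 2×4→2 − 2×1→0
Total coins = 3 + 3 + 2 + 2 = 10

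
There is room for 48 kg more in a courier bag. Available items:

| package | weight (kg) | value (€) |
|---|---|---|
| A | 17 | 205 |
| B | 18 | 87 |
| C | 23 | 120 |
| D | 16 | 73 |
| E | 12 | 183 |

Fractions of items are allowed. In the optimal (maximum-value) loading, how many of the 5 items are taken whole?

2

Ratios (sorted): E 15.25, A 12.06, C 5.22, B 4.83, D 4.56
take E (12 @ 183); take A (17 @ 205); take 19/23 of C → 99.13. Capacity used 48/48.
2 item(s) taken whole; one partial (take 19/23 of C).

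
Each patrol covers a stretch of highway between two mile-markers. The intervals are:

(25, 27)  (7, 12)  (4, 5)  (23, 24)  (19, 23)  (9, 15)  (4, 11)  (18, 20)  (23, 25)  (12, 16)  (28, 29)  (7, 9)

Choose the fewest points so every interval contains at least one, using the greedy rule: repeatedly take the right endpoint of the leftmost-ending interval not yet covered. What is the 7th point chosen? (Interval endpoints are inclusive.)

Sort by right endpoint; whenever an interval is uncovered, place a point at its right end.
By right end: [4,5]  [7,9]  [4,11]  [7,12]  [9,15]  [12,16]  [18,20]  [19,23]  [23,24]  [23,25]  [25,27]  [28,29]
[4,5] uncovered → point at 5; [7,9] uncovered → point at 9; [12,16] uncovered → point at 16; [18,20] uncovered → point at 20; [23,24] uncovered → point at 24; [25,27] uncovered → point at 27; [28,29] uncovered → point at 29.
Points: 5, 9, 16, 20, 24, 27, 29 (7 total).

29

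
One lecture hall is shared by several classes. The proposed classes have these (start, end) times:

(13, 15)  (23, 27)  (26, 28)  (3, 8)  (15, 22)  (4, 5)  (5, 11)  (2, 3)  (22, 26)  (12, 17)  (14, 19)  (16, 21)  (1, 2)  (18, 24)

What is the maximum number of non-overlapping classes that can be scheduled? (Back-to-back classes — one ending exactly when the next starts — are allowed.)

Order by finish time; keep every interval that doesn't clash with the previous kept one.
Sorted by end: (1,2)  (2,3)  (4,5)  (3,8)  (5,11)  (13,15)  (12,17)  (14,19)  (16,21)  (15,22)  (18,24)  (22,26)  (23,27)  (26,28)
take (1,2); take (2,3); take (4,5); take (5,11); take (13,15); take (16,21); take (22,26); skip (23,27); take (26,28).
Selected 8 classes.

8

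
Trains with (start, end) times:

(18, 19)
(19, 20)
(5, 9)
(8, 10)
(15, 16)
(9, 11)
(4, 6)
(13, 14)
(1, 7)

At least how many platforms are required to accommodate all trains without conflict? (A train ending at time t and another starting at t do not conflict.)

3

Events (time:±→running): 1:+→1 4:+→2 5:+→3 … peak 3.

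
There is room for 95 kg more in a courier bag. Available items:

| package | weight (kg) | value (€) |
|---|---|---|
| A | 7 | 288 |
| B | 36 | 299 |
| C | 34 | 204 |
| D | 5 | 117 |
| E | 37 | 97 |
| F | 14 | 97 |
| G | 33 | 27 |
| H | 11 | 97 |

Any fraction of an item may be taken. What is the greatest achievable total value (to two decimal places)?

1030.00

Greedy by value/weight ratio, highest first.
Order: A (288/7=41.14) > D (117/5=23.40) > H (97/11=8.82) > B (299/36=8.31) > F (97/14=6.93) > C (204/34=6.00) > E (97/37=2.62) > G (27/33=0.82)
Fill: take A (7 @ 288) → take D (5 @ 117) → take H (11 @ 97) → take B (36 @ 299) → take F (14 @ 97) → take 22/34 of C → 132.00; 95/95 used.
Total value = 1030.00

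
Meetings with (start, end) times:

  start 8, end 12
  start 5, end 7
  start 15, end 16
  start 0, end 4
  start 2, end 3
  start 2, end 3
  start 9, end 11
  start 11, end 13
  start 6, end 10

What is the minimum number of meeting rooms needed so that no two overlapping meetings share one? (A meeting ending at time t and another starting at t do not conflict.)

Count concurrent intervals with a sweep; the peak is the room count.
starts: [0, 2, 2, 5, 6, 8, 9, 11, 15]
ends:   [3, 3, 4, 7, 10, 11, 12, 13, 16]
s0→1 s2→2 s2→3  — peak 3.

3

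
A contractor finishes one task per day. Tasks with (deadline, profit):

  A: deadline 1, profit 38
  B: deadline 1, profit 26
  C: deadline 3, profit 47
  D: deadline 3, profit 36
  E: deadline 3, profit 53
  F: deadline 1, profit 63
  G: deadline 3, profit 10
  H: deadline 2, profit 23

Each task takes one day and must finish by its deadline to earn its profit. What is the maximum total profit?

163

Sort by profit descending; place each in the latest free slot ≤ its deadline.
By profit: F(d1,63), E(d3,53), C(d3,47), A(d1,38), D(d3,36), B(d1,26), H(d2,23), G(d3,10)
F→slot 1; E→slot 3; C→slot 2; A skipped; D skipped; B skipped; H skipped; G skipped.
Profit = 63 + 47 + 53 = 163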